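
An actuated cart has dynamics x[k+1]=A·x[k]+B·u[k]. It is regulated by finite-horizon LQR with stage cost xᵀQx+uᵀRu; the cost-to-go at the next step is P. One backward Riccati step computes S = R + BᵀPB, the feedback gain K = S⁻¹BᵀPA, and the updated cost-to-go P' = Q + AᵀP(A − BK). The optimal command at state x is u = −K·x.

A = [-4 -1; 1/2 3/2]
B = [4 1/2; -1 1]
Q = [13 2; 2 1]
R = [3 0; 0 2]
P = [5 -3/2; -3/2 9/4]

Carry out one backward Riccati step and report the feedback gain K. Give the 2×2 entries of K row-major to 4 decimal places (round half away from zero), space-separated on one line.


BᵀP = [21.5000 -8.2500; 1.0000 1.5000]
S = R + BᵀPB = [3 0; 0 2] + [94.2500 2.5000; 2.5000 2.0000] = [97.2500 2.5000; 2.5000 4.0000]
BᵀPA = [-90.1250 -33.8750; -3.2500 1.2500]
K = S⁻¹·BᵀPA = [-0.9206 -0.3622; -0.2371 0.5389]
A−BK = [-0.1989 0.1793; -0.1835 0.5990]
AᵀP(A−BK) = [2.8192 0.5472; 0.5472 1.6200]
P' = Q + AᵀP(A−BK) = [15.8192 2.5472; 2.5472 2.6200]
tr(P') = 18.4393

-0.9206 -0.3622 -0.2371 0.5389


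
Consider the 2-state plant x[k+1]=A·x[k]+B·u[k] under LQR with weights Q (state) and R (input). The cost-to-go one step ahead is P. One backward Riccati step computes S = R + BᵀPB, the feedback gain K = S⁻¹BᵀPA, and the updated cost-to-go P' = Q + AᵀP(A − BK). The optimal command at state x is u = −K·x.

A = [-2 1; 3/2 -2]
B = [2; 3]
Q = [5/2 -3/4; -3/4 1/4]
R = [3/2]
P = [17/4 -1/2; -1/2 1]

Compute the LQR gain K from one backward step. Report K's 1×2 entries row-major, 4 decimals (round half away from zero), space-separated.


-0.5116 0.1395

BᵀP = [7.0000 2.0000]
S = R + BᵀPB = [3/2] + [20.0000] = [21.5000]
BᵀPA = [-11.0000 3.0000]
K = S⁻¹·BᵀPA = [-0.5116 0.1395]
A−BK = [-0.9767 0.7209; 3.0349 -2.4186]
AᵀP(A−BK) = [16.6221 -12.7151; -12.7151 9.8314]
P' = Q + AᵀP(A−BK) = [19.1221 -13.4651; -13.4651 10.0814]
tr(P') = 29.2035


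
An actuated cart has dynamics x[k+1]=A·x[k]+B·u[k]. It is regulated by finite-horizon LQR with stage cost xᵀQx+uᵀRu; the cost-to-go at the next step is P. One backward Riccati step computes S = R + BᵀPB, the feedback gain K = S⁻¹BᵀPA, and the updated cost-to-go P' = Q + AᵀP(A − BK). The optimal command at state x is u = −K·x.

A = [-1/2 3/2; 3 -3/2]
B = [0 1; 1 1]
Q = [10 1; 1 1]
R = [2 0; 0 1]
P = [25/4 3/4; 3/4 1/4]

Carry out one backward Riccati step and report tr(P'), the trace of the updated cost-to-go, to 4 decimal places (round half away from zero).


14.6688

BᵀP = [0.7500 0.2500; 7.0000 1.0000]
S = R + BᵀPB = [2 0; 0 1] + [0.2500 1.0000; 1.0000 8.0000] = [2.2500 1.0000; 1.0000 9.0000]
BᵀPA = [0.3750 0.7500; -0.5000 9.0000]
K = S⁻¹·BᵀPA = [0.2013 -0.1169; -0.0779 1.0130]
A−BK = [-0.4221 0.4870; 2.8766 -2.3961]
AᵀP(A−BK) = [1.4481 -1.3247; -1.3247 2.2208]
P' = Q + AᵀP(A−BK) = [11.4481 -0.3247; -0.3247 3.2208]
tr(P') = 14.6688


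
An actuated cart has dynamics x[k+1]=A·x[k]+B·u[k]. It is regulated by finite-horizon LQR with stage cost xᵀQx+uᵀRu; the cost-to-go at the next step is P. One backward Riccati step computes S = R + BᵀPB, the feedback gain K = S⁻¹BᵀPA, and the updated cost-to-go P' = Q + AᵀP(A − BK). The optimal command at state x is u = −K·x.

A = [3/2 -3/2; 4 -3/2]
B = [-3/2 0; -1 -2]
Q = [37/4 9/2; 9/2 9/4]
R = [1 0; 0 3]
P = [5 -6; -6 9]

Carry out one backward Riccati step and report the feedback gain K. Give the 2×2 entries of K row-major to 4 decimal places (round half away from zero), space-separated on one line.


-0.6923 0.6923 -1.3846 0.2308

BᵀP = [-1.5000 0.0000; 12.0000 -18.0000]
S = R + BᵀPB = [1 0; 0 3] + [2.2500 0.0000; 0.0000 36.0000] = [3.2500 0.0000; 0.0000 39.0000]
BᵀPA = [-2.2500 2.2500; -54.0000 9.0000]
K = S⁻¹·BᵀPA = [-0.6923 0.6923; -1.3846 0.2308]
A−BK = [0.4615 -0.4615; 0.5385 -0.3462]
AᵀP(A−BK) = [6.9231 -1.7308; -1.7308 0.8654]
P' = Q + AᵀP(A−BK) = [16.1731 2.7692; 2.7692 3.1154]
tr(P') = 19.2885


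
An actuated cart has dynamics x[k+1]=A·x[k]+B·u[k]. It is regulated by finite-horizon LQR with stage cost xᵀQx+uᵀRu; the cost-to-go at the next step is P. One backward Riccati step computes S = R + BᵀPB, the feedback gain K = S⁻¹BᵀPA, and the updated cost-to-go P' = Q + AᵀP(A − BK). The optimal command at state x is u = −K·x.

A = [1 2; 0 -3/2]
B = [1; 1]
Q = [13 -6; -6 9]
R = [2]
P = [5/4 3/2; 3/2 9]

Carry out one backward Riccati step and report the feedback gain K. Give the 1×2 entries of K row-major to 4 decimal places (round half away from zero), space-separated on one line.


BᵀP = [2.7500 10.5000]
S = R + BᵀPB = [2] + [13.2500] = [15.2500]
BᵀPA = [2.7500 -10.2500]
K = S⁻¹·BᵀPA = [0.1803 -0.6721]
A−BK = [0.8197 2.6721; -0.1803 -0.8279]
AᵀP(A−BK) = [0.7541 2.0984; 2.0984 9.3607]
P' = Q + AᵀP(A−BK) = [13.7541 -3.9016; -3.9016 18.3607]
tr(P') = 32.1148

0.1803 -0.6721


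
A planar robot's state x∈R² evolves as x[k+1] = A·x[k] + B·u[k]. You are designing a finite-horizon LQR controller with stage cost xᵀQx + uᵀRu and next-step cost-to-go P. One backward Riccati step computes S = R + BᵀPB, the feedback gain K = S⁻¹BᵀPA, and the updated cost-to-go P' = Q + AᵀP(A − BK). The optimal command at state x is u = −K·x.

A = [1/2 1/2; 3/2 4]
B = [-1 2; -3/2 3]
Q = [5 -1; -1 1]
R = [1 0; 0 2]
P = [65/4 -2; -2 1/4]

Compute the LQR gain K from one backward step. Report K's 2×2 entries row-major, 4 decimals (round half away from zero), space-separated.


BᵀP = [-13.2500 1.6250; 26.5000 -3.2500]
S = R + BᵀPB = [1 0; 0 2] + [10.8125 -21.6250; -21.6250 43.2500] = [11.8125 -21.6250; -21.6250 45.2500]
BᵀPA = [-4.1875 -0.1250; 8.3750 0.2500]
K = S⁻¹·BᵀPA = [-0.1252 -0.0037; 0.1252 0.0037]
A−BK = [0.1243 0.4888; 0.9364 3.9832]
AᵀP(A−BK) = [0.0518 0.0155; 0.0155 0.0611]
P' = Q + AᵀP(A−BK) = [5.0518 -0.9845; -0.9845 1.0611]
tr(P') = 6.1129

-0.1252 -0.0037 0.1252 0.0037


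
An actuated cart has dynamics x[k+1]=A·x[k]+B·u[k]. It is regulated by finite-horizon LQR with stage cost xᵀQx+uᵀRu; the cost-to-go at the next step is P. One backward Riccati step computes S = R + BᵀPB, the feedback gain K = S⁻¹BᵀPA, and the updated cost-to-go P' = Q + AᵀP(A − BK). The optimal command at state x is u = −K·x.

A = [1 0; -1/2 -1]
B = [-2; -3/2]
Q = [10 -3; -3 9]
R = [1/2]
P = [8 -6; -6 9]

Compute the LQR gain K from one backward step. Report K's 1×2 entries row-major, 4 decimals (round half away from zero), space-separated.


-0.3731 0.0896

BᵀP = [-7.0000 -1.5000]
S = R + BᵀPB = [1/2] + [16.2500] = [16.7500]
BᵀPA = [-6.2500 1.5000]
K = S⁻¹·BᵀPA = [-0.3731 0.0896]
A−BK = [0.2537 0.1791; -1.0597 -0.8657]
AᵀP(A−BK) = [13.9179 11.0597; 11.0597 8.8657]
P' = Q + AᵀP(A−BK) = [23.9179 8.0597; 8.0597 17.8657]
tr(P') = 41.7836


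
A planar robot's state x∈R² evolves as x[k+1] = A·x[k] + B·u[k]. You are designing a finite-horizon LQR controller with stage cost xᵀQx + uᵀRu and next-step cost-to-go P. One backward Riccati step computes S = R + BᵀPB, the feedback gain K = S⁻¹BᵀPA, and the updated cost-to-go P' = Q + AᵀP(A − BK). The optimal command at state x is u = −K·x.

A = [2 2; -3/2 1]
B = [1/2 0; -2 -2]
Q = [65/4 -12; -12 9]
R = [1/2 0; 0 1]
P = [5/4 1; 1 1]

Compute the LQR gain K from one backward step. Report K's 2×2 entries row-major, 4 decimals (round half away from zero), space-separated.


BᵀP = [-1.3750 -1.5000; -2.0000 -2.0000]
S = R + BᵀPB = [1/2 0; 0 1] + [2.3125 3.0000; 3.0000 4.0000] = [2.8125 3.0000; 3.0000 5.0000]
BᵀPA = [-0.5000 -4.2500; -1.0000 -6.0000]
K = S⁻¹·BᵀPA = [0.0988 -0.6420; -0.2593 -0.8148]
A−BK = [1.9506 2.3210; -1.8210 -1.9136]
AᵀP(A−BK) = [1.0401 1.3642; 1.3642 2.3827]
P' = Q + AᵀP(A−BK) = [17.2901 -10.6358; -10.6358 11.3827]
tr(P') = 28.6728

0.0988 -0.6420 -0.2593 -0.8148


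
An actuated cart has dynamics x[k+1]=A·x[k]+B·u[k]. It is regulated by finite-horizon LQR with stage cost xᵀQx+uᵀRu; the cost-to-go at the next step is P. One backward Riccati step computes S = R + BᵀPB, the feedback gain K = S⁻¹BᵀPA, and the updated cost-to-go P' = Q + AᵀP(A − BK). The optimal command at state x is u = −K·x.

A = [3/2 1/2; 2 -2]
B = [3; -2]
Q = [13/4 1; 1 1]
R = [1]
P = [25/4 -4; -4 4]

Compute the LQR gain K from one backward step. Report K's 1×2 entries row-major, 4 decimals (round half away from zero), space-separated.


0.0010 0.4402

BᵀP = [26.7500 -20.0000]
S = R + BᵀPB = [1] + [120.2500] = [121.2500]
BᵀPA = [0.1250 53.3750]
K = S⁻¹·BᵀPA = [0.0010 0.4402]
A−BK = [1.4969 -0.8206; 2.0021 -1.1196]
AᵀP(A−BK) = [6.0624 -3.3675; -3.3675 2.0665]
P' = Q + AᵀP(A−BK) = [9.3124 -2.3675; -2.3675 3.0665]
tr(P') = 12.3789


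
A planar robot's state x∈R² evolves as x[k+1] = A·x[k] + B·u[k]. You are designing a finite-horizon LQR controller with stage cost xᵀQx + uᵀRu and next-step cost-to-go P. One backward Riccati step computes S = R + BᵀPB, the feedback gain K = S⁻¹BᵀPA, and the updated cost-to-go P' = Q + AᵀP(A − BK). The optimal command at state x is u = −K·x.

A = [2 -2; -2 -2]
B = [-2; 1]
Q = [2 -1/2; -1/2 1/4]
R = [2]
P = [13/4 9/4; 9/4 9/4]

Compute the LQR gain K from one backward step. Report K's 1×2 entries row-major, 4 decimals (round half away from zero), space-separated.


-0.4848 1.5758

BᵀP = [-4.2500 -2.2500]
S = R + BᵀPB = [2] + [6.2500] = [8.2500]
BᵀPA = [-4.0000 13.0000]
K = S⁻¹·BᵀPA = [-0.4848 1.5758]
A−BK = [1.0303 1.1515; -1.5152 -3.5758]
AᵀP(A−BK) = [2.0606 2.3030; 2.3030 19.5152]
P' = Q + AᵀP(A−BK) = [4.0606 1.8030; 1.8030 19.7652]
tr(P') = 23.8258


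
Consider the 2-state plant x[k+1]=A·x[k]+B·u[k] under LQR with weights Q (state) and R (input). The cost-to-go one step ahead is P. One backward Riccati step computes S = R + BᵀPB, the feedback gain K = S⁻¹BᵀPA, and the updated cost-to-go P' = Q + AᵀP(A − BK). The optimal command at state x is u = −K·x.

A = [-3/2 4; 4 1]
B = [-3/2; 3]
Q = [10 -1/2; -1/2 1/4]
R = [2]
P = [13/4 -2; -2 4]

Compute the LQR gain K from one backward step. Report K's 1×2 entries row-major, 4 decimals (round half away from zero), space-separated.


BᵀP = [-10.8750 15.0000]
S = R + BᵀPB = [2] + [61.3125] = [63.3125]
BᵀPA = [76.3125 -28.5000]
K = S⁻¹·BᵀPA = [1.2053 -0.4501]
A−BK = [0.3080 3.3248; 0.3840 2.3504]
AᵀP(A−BK) = [3.3307 1.8519; 1.8519 27.1708]
P' = Q + AᵀP(A−BK) = [13.3307 1.3519; 1.3519 27.4208]
tr(P') = 40.7515

1.2053 -0.4501


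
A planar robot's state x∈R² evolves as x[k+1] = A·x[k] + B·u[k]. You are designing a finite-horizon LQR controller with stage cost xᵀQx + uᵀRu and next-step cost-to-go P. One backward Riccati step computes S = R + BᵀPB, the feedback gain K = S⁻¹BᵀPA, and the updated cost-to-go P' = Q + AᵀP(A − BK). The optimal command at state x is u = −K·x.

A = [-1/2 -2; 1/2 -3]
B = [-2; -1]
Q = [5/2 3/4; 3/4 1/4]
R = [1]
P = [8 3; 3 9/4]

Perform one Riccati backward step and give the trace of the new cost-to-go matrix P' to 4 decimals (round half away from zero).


BᵀP = [-19.0000 -8.2500]
S = R + BᵀPB = [1] + [46.2500] = [47.2500]
BᵀPA = [5.3750 62.7500]
K = S⁻¹·BᵀPA = [0.1138 1.3280]
A−BK = [-0.2725 0.6561; 0.6138 -1.6720]
AᵀP(A−BK) = [0.4511 -1.0132; -1.0132 4.9153]
P' = Q + AᵀP(A−BK) = [2.9511 -0.2632; -0.2632 5.1653]
tr(P') = 8.1164

8.1164


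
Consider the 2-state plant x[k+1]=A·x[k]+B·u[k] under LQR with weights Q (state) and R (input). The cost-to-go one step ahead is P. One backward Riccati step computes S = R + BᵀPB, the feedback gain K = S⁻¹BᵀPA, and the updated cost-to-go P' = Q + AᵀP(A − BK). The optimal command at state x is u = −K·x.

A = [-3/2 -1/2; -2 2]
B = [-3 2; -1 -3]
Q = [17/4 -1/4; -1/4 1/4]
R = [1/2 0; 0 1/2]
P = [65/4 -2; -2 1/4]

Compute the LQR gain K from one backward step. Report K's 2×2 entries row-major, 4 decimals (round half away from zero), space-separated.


BᵀP = [-46.7500 5.7500; 38.5000 -4.7500]
S = R + BᵀPB = [1/2 0; 0 1/2] + [134.5000 -110.7500; -110.7500 91.2500] = [135.0000 -110.7500; -110.7500 91.7500]
BᵀPA = [58.6250 34.8750; -48.2500 -28.7500]
K = S⁻¹·BᵀPA = [0.2913 0.1302; -0.1743 -0.1561]
A−BK = [-0.2776 0.2030; -2.2315 1.6618]
AᵀP(A−BK) = [0.0769 0.0184; 0.0184 0.0313]
P' = Q + AᵀP(A−BK) = [4.3269 -0.2316; -0.2316 0.2813]
tr(P') = 4.6082

0.2913 0.1302 -0.1743 -0.1561


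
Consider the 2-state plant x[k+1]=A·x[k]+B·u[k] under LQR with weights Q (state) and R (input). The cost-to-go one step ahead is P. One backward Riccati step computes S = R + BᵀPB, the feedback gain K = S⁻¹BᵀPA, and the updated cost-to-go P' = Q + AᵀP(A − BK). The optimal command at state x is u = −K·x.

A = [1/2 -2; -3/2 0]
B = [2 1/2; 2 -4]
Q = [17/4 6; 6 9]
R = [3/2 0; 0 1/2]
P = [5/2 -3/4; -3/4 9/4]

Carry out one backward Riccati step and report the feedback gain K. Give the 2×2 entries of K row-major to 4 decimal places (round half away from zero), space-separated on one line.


0.1166 -0.7719 0.4332 -0.4090

BᵀP = [3.5000 3.0000; 4.2500 -9.3750]
S = R + BᵀPB = [3/2 0; 0 1/2] + [13.0000 -10.2500; -10.2500 39.6250] = [14.5000 -10.2500; -10.2500 40.1250]
BᵀPA = [-2.7500 -7.0000; 16.1875 -8.5000]
K = S⁻¹·BᵀPA = [0.1166 -0.7719; 0.4332 -0.4090]
A−BK = [0.0502 -0.2517; -0.0003 -0.0923]
AᵀP(A−BK) = [0.1206 -0.2517; -0.2517 1.1201]
P' = Q + AᵀP(A−BK) = [4.3706 5.7483; 5.7483 10.1201]
tr(P') = 14.4906


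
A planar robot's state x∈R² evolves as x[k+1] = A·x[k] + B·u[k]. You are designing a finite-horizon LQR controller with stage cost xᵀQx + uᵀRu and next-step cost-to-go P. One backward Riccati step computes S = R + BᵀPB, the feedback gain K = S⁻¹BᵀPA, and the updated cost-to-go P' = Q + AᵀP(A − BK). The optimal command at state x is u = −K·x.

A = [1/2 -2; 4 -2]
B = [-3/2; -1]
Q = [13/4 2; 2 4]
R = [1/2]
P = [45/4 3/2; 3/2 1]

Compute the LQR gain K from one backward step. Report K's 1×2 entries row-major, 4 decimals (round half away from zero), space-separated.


BᵀP = [-18.3750 -3.2500]
S = R + BᵀPB = [1/2] + [30.8125] = [31.3125]
BᵀPA = [-22.1875 43.2500]
K = S⁻¹·BᵀPA = [-0.7086 1.3812]
A−BK = [-0.5629 0.0719; 3.2914 -0.6188]
AᵀP(A−BK) = [9.0908 -2.1038; -2.1038 1.2615]
P' = Q + AᵀP(A−BK) = [12.3408 -0.1038; -0.1038 5.2615]
tr(P') = 17.6023

-0.7086 1.3812


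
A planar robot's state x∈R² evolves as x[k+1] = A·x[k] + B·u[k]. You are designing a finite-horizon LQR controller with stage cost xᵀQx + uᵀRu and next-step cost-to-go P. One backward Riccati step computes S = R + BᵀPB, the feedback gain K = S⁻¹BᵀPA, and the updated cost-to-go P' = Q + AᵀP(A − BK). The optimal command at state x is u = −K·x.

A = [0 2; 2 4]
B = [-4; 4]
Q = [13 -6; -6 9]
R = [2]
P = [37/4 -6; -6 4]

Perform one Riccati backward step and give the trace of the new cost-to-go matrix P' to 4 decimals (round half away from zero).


BᵀP = [-61.0000 40.0000]
S = R + BᵀPB = [2] + [404.0000] = [406.0000]
BᵀPA = [80.0000 38.0000]
K = S⁻¹·BᵀPA = [0.1970 0.0936]
A−BK = [0.7882 2.3744; 1.2118 3.6256]
AᵀP(A−BK) = [0.2365 0.5123; 0.5123 1.4433]
P' = Q + AᵀP(A−BK) = [13.2365 -5.4877; -5.4877 10.4433]
tr(P') = 23.6798

23.6798


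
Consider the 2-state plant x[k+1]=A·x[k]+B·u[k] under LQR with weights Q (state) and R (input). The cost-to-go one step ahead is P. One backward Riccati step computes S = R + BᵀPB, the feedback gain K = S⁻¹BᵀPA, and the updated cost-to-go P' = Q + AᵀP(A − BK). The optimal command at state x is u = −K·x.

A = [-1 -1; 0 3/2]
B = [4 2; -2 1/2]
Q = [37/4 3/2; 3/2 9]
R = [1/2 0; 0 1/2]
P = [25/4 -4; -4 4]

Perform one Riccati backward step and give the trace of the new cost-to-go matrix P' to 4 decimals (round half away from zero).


BᵀP = [33.0000 -24.0000; 10.5000 -6.0000]
S = R + BᵀPB = [1/2 0; 0 1/2] + [180.0000 54.0000; 54.0000 18.0000] = [180.5000 54.0000; 54.0000 18.5000]
BᵀPA = [-33.0000 -69.0000; -10.5000 -19.5000]
K = S⁻¹·BᵀPA = [-0.1028 -0.5281; -0.2676 0.4873]
A−BK = [-0.0538 0.1376; -0.0718 0.2002]
AᵀP(A−BK) = [0.0489 -0.0592; -0.0592 0.3165]
P' = Q + AᵀP(A−BK) = [9.2989 1.4408; 1.4408 9.3165]
tr(P') = 18.6153

18.6153


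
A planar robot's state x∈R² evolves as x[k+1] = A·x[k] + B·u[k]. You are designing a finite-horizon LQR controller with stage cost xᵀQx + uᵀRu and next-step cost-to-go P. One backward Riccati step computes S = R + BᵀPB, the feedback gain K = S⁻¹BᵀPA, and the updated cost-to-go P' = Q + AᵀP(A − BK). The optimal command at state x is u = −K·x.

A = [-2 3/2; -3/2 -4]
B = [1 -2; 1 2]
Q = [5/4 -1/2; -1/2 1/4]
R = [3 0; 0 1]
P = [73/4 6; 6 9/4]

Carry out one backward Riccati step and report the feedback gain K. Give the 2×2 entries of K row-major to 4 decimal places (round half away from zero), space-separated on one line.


-0.9273 -0.4479 0.8736 -0.6024

BᵀP = [24.2500 8.2500; -24.5000 -7.5000]
S = R + BᵀPB = [3 0; 0 1] + [32.5000 -32.0000; -32.0000 34.0000] = [35.5000 -32.0000; -32.0000 35.0000]
BᵀPA = [-60.8750 3.3750; 60.2500 -6.7500]
K = S⁻¹·BᵀPA = [-0.9273 -0.4479; 0.8736 -0.6024]
A−BK = [0.6745 0.7431; -2.3198 -2.3473]
AᵀP(A−BK) = [4.9778 2.2764; 2.2764 2.5081]
P' = Q + AᵀP(A−BK) = [6.2278 1.7764; 1.7764 2.7581]
tr(P') = 8.9858


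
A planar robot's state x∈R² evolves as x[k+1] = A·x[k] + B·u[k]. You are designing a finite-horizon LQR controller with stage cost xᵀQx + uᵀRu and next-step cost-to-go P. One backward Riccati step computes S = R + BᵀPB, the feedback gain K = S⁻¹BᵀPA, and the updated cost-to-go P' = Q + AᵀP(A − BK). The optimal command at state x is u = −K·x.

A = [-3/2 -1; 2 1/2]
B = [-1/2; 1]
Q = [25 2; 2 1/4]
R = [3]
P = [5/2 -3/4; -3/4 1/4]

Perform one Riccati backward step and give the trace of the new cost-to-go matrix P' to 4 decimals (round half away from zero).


BᵀP = [-2.0000 0.6250]
S = R + BᵀPB = [3] + [1.6250] = [4.6250]
BᵀPA = [4.2500 2.3125]
K = S⁻¹·BᵀPA = [0.9189 0.5000]
A−BK = [-1.0405 -0.7500; 1.0811 0.0000]
AᵀP(A−BK) = [7.2196 3.9375; 3.9375 2.1563]
P' = Q + AᵀP(A−BK) = [32.2196 5.9375; 5.9375 2.4063]
tr(P') = 34.6258

34.6258


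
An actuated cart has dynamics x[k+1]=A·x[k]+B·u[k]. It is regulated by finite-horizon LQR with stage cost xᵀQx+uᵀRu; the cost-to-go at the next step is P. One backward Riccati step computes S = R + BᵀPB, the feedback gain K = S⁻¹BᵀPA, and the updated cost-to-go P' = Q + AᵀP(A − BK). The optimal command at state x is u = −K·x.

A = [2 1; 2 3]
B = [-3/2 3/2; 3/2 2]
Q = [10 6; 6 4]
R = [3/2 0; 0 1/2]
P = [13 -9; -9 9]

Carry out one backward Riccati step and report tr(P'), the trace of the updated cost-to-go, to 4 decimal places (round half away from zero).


15.6395

BᵀP = [-33.0000 27.0000; 1.5000 4.5000]
S = R + BᵀPB = [3/2 0; 0 1/2] + [90.0000 4.5000; 4.5000 11.2500] = [91.5000 4.5000; 4.5000 11.7500]
BᵀPA = [-12.0000 48.0000; 12.0000 15.0000]
K = S⁻¹·BᵀPA = [-0.1849 0.4707; 1.0921 1.0963]
A−BK = [0.0846 0.0615; 0.0931 0.1013]
AᵀP(A−BK) = [0.6769 0.4920; 0.4920 0.9627]
P' = Q + AᵀP(A−BK) = [10.6769 6.4920; 6.4920 4.9627]
tr(P') = 15.6395


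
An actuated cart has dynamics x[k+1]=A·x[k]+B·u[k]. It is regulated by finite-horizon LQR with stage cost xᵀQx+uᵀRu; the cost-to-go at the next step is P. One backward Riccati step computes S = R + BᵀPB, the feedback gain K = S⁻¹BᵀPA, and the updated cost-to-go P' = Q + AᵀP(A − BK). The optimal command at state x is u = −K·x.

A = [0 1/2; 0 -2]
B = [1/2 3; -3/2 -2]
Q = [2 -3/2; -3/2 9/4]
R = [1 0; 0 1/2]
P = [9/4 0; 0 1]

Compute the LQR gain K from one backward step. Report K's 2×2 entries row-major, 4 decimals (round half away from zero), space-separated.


BᵀP = [1.1250 -1.5000; 6.7500 -2.0000]
S = R + BᵀPB = [1 0; 0 1/2] + [2.8125 6.3750; 6.3750 24.2500] = [3.8125 6.3750; 6.3750 24.7500]
BᵀPA = [0.0000 3.5625; 0.0000 7.3750]
K = S⁻¹·BᵀPA = [0.0000 0.7661; 0.0000 0.1006]
A−BK = [0.0000 -0.1850; 0.0000 -0.6495]
AᵀP(A−BK) = [0.0000 0.0000; 0.0000 1.0909]
P' = Q + AᵀP(A−BK) = [2.0000 -1.5000; -1.5000 3.3409]
tr(P') = 5.3409

0.0000 0.7661 0.0000 0.1006


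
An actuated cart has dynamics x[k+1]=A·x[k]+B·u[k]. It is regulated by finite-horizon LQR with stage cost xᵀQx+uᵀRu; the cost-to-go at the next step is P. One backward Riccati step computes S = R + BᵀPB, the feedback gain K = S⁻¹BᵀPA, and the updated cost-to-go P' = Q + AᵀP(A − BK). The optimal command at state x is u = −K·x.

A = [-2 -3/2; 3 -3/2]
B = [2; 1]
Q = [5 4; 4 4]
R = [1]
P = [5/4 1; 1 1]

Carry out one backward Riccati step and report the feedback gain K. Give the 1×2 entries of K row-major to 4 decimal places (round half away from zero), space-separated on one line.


BᵀP = [3.5000 3.0000]
S = R + BᵀPB = [1] + [10.0000] = [11.0000]
BᵀPA = [2.0000 -9.7500]
K = S⁻¹·BᵀPA = [0.1818 -0.8864]
A−BK = [-2.3636 0.2727; 2.8182 -0.6136]
AᵀP(A−BK) = [1.6364 -0.4773; -0.4773 0.9205]
P' = Q + AᵀP(A−BK) = [6.6364 3.5227; 3.5227 4.9205]
tr(P') = 11.5568

0.1818 -0.8864


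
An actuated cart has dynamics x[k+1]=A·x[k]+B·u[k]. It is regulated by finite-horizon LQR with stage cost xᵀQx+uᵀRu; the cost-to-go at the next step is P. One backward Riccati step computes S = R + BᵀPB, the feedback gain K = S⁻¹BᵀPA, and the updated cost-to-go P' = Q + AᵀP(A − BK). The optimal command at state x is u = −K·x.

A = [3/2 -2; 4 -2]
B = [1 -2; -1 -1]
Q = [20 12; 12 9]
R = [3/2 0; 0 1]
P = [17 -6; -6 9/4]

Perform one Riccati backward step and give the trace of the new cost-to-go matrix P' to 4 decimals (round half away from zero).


31.5089

BᵀP = [23.0000 -8.2500; -28.0000 9.7500]
S = R + BᵀPB = [3/2 0; 0 1] + [31.2500 -37.7500; -37.7500 46.2500] = [32.7500 -37.7500; -37.7500 47.2500]
BᵀPA = [1.5000 -29.5000; -3.0000 36.5000]
K = S⁻¹·BᵀPA = [-0.3463 -0.1307; -0.3401 0.6680]
A−BK = [1.1660 -0.5332; 3.3136 -1.4627]
AᵀP(A−BK) = [1.7490 -0.7998; -0.7998 0.7600]
P' = Q + AᵀP(A−BK) = [21.7490 11.2002; 11.2002 9.7600]
tr(P') = 31.5089


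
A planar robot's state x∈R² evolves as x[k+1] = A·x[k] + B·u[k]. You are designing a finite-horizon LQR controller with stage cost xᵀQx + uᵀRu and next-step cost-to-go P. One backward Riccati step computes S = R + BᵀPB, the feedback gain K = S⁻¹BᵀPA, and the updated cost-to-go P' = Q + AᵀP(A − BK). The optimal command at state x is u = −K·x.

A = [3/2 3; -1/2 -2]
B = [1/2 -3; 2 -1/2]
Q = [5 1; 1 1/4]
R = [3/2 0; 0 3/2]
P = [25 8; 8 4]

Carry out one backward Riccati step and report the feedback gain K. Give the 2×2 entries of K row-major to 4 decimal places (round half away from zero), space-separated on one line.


-0.2527 -0.8987 -0.5114 -1.0625

BᵀP = [28.5000 12.0000; -79.0000 -26.0000]
S = R + BᵀPB = [3/2 0; 0 3/2] + [38.2500 -91.5000; -91.5000 250.0000] = [39.7500 -91.5000; -91.5000 251.5000]
BᵀPA = [36.7500 61.5000; -105.5000 -185.0000]
K = S⁻¹·BᵀPA = [-0.2527 -0.8987; -0.5114 -1.0625]
A−BK = [0.0921 0.2617; -0.2503 -0.7339]
AᵀP(A−BK) = [0.5819 1.4283; 1.4283 3.6986]
P' = Q + AᵀP(A−BK) = [5.5819 2.4283; 2.4283 3.9486]
tr(P') = 9.5305


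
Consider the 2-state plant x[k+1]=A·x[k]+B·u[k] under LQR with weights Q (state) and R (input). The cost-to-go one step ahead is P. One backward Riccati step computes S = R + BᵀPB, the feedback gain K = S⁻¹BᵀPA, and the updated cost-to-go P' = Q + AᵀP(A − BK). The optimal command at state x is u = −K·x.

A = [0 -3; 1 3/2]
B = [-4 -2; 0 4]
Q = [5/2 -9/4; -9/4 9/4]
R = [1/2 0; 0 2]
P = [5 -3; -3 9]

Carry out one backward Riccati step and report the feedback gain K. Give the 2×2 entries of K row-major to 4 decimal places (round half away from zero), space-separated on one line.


-0.1189 0.5631 0.2452 0.3712

BᵀP = [-20.0000 12.0000; -22.0000 42.0000]
S = R + BᵀPB = [1/2 0; 0 2] + [80.0000 88.0000; 88.0000 212.0000] = [80.5000 88.0000; 88.0000 214.0000]
BᵀPA = [12.0000 78.0000; 42.0000 129.0000]
K = S⁻¹·BᵀPA = [-0.1189 0.5631; 0.2452 0.3712]
A−BK = [0.0146 -0.0051; 0.0193 0.0150]
AᵀP(A−BK) = [0.1300 0.1504; 0.1504 0.4368]
P' = Q + AᵀP(A−BK) = [2.6300 -2.0996; -2.0996 2.6868]
tr(P') = 5.3168


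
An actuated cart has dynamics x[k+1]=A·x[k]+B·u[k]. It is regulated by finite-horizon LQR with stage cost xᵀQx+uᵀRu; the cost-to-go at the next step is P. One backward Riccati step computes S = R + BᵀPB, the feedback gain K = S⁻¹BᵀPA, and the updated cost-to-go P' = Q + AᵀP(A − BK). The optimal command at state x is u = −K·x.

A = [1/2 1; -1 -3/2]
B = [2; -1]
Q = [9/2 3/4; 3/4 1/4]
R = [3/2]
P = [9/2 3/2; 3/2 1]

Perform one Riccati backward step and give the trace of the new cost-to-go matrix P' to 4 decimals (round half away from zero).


6.0172

BᵀP = [7.5000 2.0000]
S = R + BᵀPB = [3/2] + [13.0000] = [14.5000]
BᵀPA = [1.7500 4.5000]
K = S⁻¹·BᵀPA = [0.1207 0.3103]
A−BK = [0.2586 0.3793; -0.8793 -1.1897]
AᵀP(A−BK) = [0.4138 0.5819; 0.5819 0.8534]
P' = Q + AᵀP(A−BK) = [4.9138 1.3319; 1.3319 1.1034]
tr(P') = 6.0172


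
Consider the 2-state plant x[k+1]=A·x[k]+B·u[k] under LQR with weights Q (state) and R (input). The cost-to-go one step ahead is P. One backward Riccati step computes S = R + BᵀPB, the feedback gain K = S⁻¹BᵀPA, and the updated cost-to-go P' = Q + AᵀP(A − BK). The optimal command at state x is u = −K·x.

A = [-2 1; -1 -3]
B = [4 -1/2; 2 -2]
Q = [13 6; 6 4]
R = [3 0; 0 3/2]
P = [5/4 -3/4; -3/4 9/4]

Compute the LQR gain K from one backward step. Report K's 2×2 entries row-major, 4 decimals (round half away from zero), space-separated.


BᵀP = [3.5000 1.5000; 0.8750 -4.1250]
S = R + BᵀPB = [3 0; 0 3/2] + [17.0000 -4.7500; -4.7500 7.8125] = [20.0000 -4.7500; -4.7500 9.3125]
BᵀPA = [-8.5000 -1.0000; 2.3750 13.2500]
K = S⁻¹·BᵀPA = [-0.4147 0.3276; 0.0435 1.5899]
A−BK = [-0.3196 0.4845; -0.0836 -0.4754]
AᵀP(A−BK) = [0.6220 -0.4914; -0.4914 5.2612]
P' = Q + AᵀP(A−BK) = [13.6220 5.5086; 5.5086 9.2612]
tr(P') = 22.8832

-0.4147 0.3276 0.0435 1.5899


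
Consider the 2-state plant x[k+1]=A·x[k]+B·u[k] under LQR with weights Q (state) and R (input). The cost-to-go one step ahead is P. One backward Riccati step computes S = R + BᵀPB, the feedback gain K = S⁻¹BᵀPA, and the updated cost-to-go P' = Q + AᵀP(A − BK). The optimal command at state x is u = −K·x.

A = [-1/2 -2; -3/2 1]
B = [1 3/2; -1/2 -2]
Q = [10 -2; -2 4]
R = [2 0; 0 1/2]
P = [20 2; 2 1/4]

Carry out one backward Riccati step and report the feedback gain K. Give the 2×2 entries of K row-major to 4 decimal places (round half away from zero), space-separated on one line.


BᵀP = [19.0000 1.8750; 26.0000 2.5000]
S = R + BᵀPB = [2 0; 0 1/2] + [18.0625 24.7500; 24.7500 34.0000] = [20.0625 24.7500; 24.7500 34.5000]
BᵀPA = [-12.3125 -36.1250; -16.7500 -49.5000]
K = S⁻¹·BᵀPA = [-0.1284 -0.2662; -0.3934 -1.2438]
A−BK = [0.2185 0.1319; -2.3510 -1.6207]
AᵀP(A−BK) = [0.3922 0.5135; 0.5135 1.0648]
P' = Q + AᵀP(A−BK) = [10.3922 -1.4865; -1.4865 5.0648]
tr(P') = 15.4570

-0.1284 -0.2662 -0.3934 -1.2438


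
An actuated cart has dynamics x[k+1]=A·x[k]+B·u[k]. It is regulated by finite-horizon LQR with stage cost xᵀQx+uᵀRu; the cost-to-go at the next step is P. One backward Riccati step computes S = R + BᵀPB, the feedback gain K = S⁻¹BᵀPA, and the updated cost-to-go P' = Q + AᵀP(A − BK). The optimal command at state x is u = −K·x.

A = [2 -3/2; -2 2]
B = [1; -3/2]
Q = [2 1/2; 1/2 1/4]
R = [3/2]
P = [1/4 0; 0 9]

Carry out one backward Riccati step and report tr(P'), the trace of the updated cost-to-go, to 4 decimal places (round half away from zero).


7.3743

BᵀP = [0.2500 -13.5000]
S = R + BᵀPB = [3/2] + [20.5000] = [22.0000]
BᵀPA = [27.5000 -27.3750]
K = S⁻¹·BᵀPA = [1.2500 -1.2443]
A−BK = [0.7500 -0.2557; -0.1250 0.1335]
AᵀP(A−BK) = [2.6250 -2.5313; -2.5313 2.4993]
P' = Q + AᵀP(A−BK) = [4.6250 -2.0313; -2.0313 2.7493]
tr(P') = 7.3743


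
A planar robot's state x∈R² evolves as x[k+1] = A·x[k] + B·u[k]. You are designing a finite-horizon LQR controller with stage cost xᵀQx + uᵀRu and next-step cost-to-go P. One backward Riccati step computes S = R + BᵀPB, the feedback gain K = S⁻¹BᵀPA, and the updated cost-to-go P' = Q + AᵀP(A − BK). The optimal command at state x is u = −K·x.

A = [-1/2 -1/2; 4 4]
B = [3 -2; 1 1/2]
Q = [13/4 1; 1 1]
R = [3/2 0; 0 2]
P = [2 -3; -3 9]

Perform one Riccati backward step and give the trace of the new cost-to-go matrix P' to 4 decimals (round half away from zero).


56.8488

BᵀP = [3.0000 0.0000; -5.5000 10.5000]
S = R + BᵀPB = [3/2 0; 0 2] + [9.0000 -6.0000; -6.0000 16.2500] = [10.5000 -6.0000; -6.0000 18.2500]
BᵀPA = [-1.5000 -1.5000; 44.7500 44.7500]
K = S⁻¹·BᵀPA = [1.5494 1.5494; 2.9614 2.9614]
A−BK = [0.7747 0.7747; 0.9699 0.9699]
AᵀP(A−BK) = [26.2994 26.2994; 26.2994 26.2994]
P' = Q + AᵀP(A−BK) = [29.5494 27.2994; 27.2994 27.2994]
tr(P') = 56.8488


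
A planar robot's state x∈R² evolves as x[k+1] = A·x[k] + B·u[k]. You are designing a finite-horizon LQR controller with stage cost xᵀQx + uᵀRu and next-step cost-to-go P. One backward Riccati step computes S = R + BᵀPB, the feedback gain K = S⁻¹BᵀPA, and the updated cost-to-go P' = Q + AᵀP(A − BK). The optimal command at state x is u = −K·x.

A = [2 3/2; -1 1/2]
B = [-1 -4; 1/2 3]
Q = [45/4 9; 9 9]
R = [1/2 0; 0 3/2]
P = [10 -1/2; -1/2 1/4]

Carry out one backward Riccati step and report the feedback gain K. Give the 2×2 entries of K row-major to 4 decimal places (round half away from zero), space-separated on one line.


-0.3415 -0.3512 -0.4046 -0.2607

BᵀP = [-10.2500 0.6250; -41.5000 2.7500]
S = R + BᵀPB = [1/2 0; 0 3/2] + [10.5625 42.8750; 42.8750 174.2500] = [11.0625 42.8750; 42.8750 175.7500]
BᵀPA = [-21.1250 -15.0625; -85.7500 -60.8750]
K = S⁻¹·BᵀPA = [-0.3415 -0.3512; -0.4046 -0.2607]
A−BK = [0.0401 0.1060; 0.3845 1.4577]
AᵀP(A−BK) = [0.3415 0.3512; 0.3512 0.6527]
P' = Q + AᵀP(A−BK) = [11.5915 9.3512; 9.3512 9.6527]
tr(P') = 21.2442


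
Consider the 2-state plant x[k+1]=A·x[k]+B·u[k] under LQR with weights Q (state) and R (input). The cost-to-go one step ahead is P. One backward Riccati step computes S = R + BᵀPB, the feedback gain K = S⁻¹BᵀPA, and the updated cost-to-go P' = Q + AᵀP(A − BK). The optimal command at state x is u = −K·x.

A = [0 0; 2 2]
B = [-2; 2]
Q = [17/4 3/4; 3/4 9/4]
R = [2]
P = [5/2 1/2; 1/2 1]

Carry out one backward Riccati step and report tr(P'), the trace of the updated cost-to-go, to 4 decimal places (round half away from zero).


13.8333

BᵀP = [-4.0000 1.0000]
S = R + BᵀPB = [2] + [10.0000] = [12.0000]
BᵀPA = [2.0000 2.0000]
K = S⁻¹·BᵀPA = [0.1667 0.1667]
A−BK = [0.3333 0.3333; 1.6667 1.6667]
AᵀP(A−BK) = [3.6667 3.6667; 3.6667 3.6667]
P' = Q + AᵀP(A−BK) = [7.9167 4.4167; 4.4167 5.9167]
tr(P') = 13.8333


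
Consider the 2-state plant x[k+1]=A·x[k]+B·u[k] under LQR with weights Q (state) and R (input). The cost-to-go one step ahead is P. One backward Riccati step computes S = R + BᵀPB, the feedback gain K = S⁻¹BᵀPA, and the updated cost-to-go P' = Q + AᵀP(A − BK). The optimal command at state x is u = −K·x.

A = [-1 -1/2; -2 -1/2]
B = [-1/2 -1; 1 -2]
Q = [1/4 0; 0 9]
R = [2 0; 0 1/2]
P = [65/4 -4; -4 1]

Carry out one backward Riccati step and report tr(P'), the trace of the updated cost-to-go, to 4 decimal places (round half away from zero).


BᵀP = [-12.1250 3.0000; -8.2500 2.0000]
S = R + BᵀPB = [2 0; 0 1/2] + [9.0625 6.1250; 6.1250 4.2500] = [11.0625 6.1250; 6.1250 4.7500]
BᵀPA = [6.1250 4.5625; 4.2500 3.1250]
K = S⁻¹·BᵀPA = [0.2037 0.1684; 0.6320 0.4407]
A−BK = [-0.2661 0.0249; -0.9397 0.2131]
AᵀP(A−BK) = [0.3160 0.2204; 0.2204 0.1668]
P' = Q + AᵀP(A−BK) = [0.5660 0.2204; 0.2204 9.1668]
tr(P') = 9.7328

9.7328


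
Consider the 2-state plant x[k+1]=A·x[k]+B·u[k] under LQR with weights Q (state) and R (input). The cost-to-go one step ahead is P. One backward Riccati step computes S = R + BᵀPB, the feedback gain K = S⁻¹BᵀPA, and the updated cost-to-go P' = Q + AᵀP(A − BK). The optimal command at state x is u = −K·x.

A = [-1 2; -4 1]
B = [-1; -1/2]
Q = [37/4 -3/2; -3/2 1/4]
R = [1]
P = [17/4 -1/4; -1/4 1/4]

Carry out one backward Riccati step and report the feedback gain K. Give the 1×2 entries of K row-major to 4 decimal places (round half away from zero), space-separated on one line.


0.7160 -1.6049

BᵀP = [-4.1250 0.1250]
S = R + BᵀPB = [1] + [4.0625] = [5.0625]
BᵀPA = [3.6250 -8.1250]
K = S⁻¹·BᵀPA = [0.7160 -1.6049]
A−BK = [-0.2840 0.3951; -3.6420 0.1975]
AᵀP(A−BK) = [3.6543 -1.4321; -1.4321 3.2099]
P' = Q + AᵀP(A−BK) = [12.9043 -2.9321; -2.9321 3.4599]
tr(P') = 16.3642


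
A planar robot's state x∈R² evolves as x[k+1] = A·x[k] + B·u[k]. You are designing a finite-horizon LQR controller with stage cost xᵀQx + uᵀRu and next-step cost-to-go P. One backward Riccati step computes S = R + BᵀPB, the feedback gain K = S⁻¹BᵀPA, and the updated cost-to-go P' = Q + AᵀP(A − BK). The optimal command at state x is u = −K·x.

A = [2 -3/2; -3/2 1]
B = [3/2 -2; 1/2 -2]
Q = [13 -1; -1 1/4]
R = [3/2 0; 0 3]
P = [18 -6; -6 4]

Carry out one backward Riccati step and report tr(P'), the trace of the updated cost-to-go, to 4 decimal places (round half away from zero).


BᵀP = [24.0000 -7.0000; -24.0000 4.0000]
S = R + BᵀPB = [3/2 0; 0 3] + [32.5000 -34.0000; -34.0000 40.0000] = [34.0000 -34.0000; -34.0000 43.0000]
BᵀPA = [58.5000 -43.0000; -54.0000 40.0000]
K = S⁻¹·BᵀPA = [2.2206 -1.5980; 0.5000 -0.3333]
A−BK = [-0.3309 0.2304; -1.6103 1.1324]
AᵀP(A−BK) = [14.0956 -10.0147; -10.0147 7.1176]
P' = Q + AᵀP(A−BK) = [27.0956 -11.0147; -11.0147 7.3676]
tr(P') = 34.4632

34.4632


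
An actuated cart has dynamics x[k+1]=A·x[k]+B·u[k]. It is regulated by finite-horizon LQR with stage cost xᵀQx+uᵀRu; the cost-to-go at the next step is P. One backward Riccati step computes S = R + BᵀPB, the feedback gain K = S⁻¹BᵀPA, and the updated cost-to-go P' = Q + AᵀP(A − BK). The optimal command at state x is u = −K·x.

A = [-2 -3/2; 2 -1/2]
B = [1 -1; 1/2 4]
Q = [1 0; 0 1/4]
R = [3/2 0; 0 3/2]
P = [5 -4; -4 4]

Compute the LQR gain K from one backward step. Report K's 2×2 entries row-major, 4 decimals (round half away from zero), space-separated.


-0.5174 -0.5142 0.7445 0.1546

BᵀP = [3.0000 -2.0000; -21.0000 20.0000]
S = R + BᵀPB = [3/2 0; 0 3/2] + [2.0000 -11.0000; -11.0000 101.0000] = [3.5000 -11.0000; -11.0000 102.5000]
BᵀPA = [-10.0000 -3.5000; 82.0000 21.5000]
K = S⁻¹·BᵀPA = [-0.5174 -0.5142; 0.7445 0.1546]
A−BK = [-0.7382 -0.8312; -0.7192 -0.8612]
AᵀP(A−BK) = [1.7792 1.1830; 1.1830 1.1270]
P' = Q + AᵀP(A−BK) = [2.7792 1.1830; 1.1830 1.3770]
tr(P') = 4.1562


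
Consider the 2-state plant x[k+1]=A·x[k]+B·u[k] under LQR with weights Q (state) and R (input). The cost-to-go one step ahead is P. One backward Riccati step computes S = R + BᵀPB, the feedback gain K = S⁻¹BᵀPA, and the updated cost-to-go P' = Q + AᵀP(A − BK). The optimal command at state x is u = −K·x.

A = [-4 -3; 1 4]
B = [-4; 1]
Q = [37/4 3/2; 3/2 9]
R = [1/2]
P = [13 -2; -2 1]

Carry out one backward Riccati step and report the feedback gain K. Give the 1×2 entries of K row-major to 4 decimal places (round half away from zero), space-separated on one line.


0.9978 0.8780

BᵀP = [-54.0000 9.0000]
S = R + BᵀPB = [1/2] + [225.0000] = [225.5000]
BᵀPA = [225.0000 198.0000]
K = S⁻¹·BᵀPA = [0.9978 0.8780]
A−BK = [-0.0089 0.5122; 0.0022 3.1220]
AᵀP(A−BK) = [0.4989 0.4390; 0.4390 7.1463]
P' = Q + AᵀP(A−BK) = [9.7489 1.9390; 1.9390 16.1463]
tr(P') = 25.8952


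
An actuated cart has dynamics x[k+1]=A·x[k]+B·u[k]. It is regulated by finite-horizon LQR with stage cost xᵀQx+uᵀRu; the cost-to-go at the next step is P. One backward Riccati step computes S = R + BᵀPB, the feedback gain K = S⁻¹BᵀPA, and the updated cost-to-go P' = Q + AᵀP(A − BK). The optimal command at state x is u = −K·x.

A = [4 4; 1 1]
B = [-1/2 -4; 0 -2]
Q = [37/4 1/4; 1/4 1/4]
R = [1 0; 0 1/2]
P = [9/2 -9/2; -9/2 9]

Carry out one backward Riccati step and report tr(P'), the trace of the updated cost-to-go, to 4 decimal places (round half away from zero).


21.6799

BᵀP = [-2.2500 2.2500; -9.0000 0.0000]
S = R + BᵀPB = [1 0; 0 1/2] + [1.1250 4.5000; 4.5000 36.0000] = [2.1250 4.5000; 4.5000 36.5000]
BᵀPA = [-6.7500 -6.7500; -36.0000 -36.0000]
K = S⁻¹·BᵀPA = [-1.4722 -1.4722; -0.8048 -0.8048]
A−BK = [0.0447 0.0447; -0.6096 -0.6096]
AᵀP(A−BK) = [6.0900 6.0900; 6.0900 6.0900]
P' = Q + AᵀP(A−BK) = [15.3400 6.3400; 6.3400 6.3400]
tr(P') = 21.6799


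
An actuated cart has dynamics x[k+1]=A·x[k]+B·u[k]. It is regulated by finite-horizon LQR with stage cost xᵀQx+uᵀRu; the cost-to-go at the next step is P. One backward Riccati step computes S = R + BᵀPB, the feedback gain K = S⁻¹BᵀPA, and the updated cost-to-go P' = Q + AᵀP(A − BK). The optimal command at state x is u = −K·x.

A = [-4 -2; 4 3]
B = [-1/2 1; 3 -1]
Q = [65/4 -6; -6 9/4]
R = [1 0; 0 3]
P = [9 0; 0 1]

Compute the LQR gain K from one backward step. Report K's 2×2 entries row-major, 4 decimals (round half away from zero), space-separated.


BᵀP = [-4.5000 3.0000; 9.0000 -1.0000]
S = R + BᵀPB = [1 0; 0 3] + [11.2500 -7.5000; -7.5000 10.0000] = [12.2500 -7.5000; -7.5000 13.0000]
BᵀPA = [30.0000 18.0000; -40.0000 -21.0000]
K = S⁻¹·BᵀPA = [0.8738 0.7427; -2.5728 -1.1869]
A−BK = [-0.9903 -0.4417; -1.1942 -0.4150]
AᵀP(A−BK) = [30.8738 14.2427; 14.2427 6.7063]
P' = Q + AᵀP(A−BK) = [47.1238 8.2427; 8.2427 8.9563]
tr(P') = 56.0801

0.8738 0.7427 -2.5728 -1.1869


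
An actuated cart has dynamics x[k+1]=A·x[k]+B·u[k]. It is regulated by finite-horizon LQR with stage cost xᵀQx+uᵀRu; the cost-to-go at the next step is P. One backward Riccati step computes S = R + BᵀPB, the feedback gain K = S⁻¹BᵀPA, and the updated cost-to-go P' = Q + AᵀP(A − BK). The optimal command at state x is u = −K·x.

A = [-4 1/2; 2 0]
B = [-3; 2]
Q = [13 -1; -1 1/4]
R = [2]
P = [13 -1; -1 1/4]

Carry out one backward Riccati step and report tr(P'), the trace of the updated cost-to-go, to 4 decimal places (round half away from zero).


BᵀP = [-41.0000 3.5000]
S = R + BᵀPB = [2] + [130.0000] = [132.0000]
BᵀPA = [171.0000 -20.5000]
K = S⁻¹·BᵀPA = [1.2955 -0.1553]
A−BK = [-0.1136 0.0341; -0.5909 0.3106]
AᵀP(A−BK) = [3.4773 -0.4432; -0.4432 0.0663]
P' = Q + AᵀP(A−BK) = [16.4773 -1.4432; -1.4432 0.3163]
tr(P') = 16.7936

16.7936


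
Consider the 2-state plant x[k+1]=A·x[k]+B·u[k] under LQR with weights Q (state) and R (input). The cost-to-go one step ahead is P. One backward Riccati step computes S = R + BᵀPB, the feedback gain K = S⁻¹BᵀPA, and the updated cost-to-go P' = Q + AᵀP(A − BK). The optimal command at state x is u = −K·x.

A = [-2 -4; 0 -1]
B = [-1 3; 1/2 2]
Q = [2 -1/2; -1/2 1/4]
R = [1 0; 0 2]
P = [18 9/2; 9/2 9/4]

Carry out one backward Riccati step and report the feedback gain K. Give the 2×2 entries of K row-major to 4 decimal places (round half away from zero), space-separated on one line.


0.6886 0.9681 -0.3913 -0.9591

BᵀP = [-15.7500 -3.3750; 63.0000 18.0000]
S = R + BᵀPB = [1 0; 0 2] + [14.0625 -54.0000; -54.0000 225.0000] = [15.0625 -54.0000; -54.0000 227.0000]
BᵀPA = [31.5000 66.3750; -126.0000 -270.0000]
K = S⁻¹·BᵀPA = [0.6886 0.9681; -0.3913 -0.9591]
A−BK = [-0.1376 -0.1545; 0.4382 0.4342]
AᵀP(A−BK) = [1.0106 1.6545; 1.6545 3.0272]
P' = Q + AᵀP(A−BK) = [3.0106 1.1545; 1.1545 3.2772]
tr(P') = 6.2878


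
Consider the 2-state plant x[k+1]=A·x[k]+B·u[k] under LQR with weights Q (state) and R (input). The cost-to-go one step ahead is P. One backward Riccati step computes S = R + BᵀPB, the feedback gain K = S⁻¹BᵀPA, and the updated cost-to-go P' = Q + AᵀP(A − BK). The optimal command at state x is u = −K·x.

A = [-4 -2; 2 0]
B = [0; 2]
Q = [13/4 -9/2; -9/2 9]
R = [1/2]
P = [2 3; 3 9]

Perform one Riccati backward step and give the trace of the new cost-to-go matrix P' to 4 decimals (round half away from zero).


BᵀP = [6.0000 18.0000]
S = R + BᵀPB = [1/2] + [36.0000] = [36.5000]
BᵀPA = [12.0000 -12.0000]
K = S⁻¹·BᵀPA = [0.3288 -0.3288]
A−BK = [-4.0000 -2.0000; 1.3425 0.6575]
AᵀP(A−BK) = [16.0548 7.9452; 7.9452 4.0548]
P' = Q + AᵀP(A−BK) = [19.3048 3.4452; 3.4452 13.0548]
tr(P') = 32.3596

32.3596
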